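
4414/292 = 15 + 17/146 = 15.12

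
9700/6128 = 1 + 893/1532 = 1.58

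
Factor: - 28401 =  - 3^1 * 9467^1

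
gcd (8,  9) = 1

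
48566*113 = 5487958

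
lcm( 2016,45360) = 90720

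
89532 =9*9948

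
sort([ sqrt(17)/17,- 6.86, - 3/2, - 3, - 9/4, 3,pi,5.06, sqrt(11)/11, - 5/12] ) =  [ - 6.86, -3,  -  9/4, - 3/2, - 5/12, sqrt(17) /17 , sqrt( 11 ) /11,3 , pi,5.06 ]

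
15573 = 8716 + 6857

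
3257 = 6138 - 2881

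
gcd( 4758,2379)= 2379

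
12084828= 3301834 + 8782994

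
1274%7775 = 1274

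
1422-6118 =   -  4696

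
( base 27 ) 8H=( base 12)175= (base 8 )351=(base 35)6n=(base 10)233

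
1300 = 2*650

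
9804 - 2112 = 7692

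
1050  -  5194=-4144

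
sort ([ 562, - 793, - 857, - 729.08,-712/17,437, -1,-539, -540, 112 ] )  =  [ -857, - 793, - 729.08, - 540, - 539,- 712/17 ,-1, 112, 437, 562 ]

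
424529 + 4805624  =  5230153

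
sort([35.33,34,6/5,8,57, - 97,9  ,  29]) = [ - 97,  6/5, 8,  9,29,34,35.33,57]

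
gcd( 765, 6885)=765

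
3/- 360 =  - 1/120 =- 0.01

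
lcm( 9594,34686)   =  450918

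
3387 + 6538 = 9925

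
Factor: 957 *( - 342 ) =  - 327294 = - 2^1*3^3*11^1*19^1*29^1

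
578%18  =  2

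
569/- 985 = -1+416/985 = - 0.58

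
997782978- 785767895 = 212015083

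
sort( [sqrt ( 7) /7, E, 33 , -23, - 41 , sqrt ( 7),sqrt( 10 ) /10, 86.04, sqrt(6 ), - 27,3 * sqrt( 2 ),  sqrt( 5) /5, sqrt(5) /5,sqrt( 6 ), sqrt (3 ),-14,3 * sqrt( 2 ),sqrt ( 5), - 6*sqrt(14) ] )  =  [-41, - 27, - 23,-6*sqrt( 14 ), - 14, sqrt( 10)/10,sqrt(7)/7,sqrt (5 )/5,sqrt ( 5 )/5, sqrt(3 ), sqrt (5 ),  sqrt(6),sqrt (6),sqrt(7 ),E,3 *sqrt( 2), 3 * sqrt(2),33,86.04] 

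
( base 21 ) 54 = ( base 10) 109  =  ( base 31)3G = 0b1101101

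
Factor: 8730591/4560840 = 2910197/1520280 = 2^(- 3)*3^( - 2)*5^( - 1)*41^( - 1)*43^1*103^( - 1 ) * 67679^1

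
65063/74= 65063/74 = 879.23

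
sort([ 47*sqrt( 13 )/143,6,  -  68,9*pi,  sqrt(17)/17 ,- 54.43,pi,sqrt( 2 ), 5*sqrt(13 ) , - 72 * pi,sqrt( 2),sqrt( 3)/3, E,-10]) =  [ - 72*pi,- 68,-54.43, - 10, sqrt( 17 ) /17,sqrt (3)/3  ,  47 * sqrt( 13 ) /143 , sqrt( 2),sqrt( 2), E, pi,6,5*sqrt( 13) , 9 * pi] 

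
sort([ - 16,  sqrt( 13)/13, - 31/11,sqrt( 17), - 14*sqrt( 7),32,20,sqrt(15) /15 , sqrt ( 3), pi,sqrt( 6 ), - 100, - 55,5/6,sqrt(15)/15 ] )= [  -  100, - 55, - 14*sqrt( 7), - 16  , - 31/11,sqrt( 15)/15, sqrt( 15 ) /15,sqrt( 13 ) /13, 5/6,sqrt( 3),sqrt(6) , pi,sqrt( 17) , 20  ,  32]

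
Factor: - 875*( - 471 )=3^1 * 5^3*7^1*157^1 = 412125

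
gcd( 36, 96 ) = 12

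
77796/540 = 2161/15 = 144.07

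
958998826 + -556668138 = 402330688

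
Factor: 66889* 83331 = 5573927259 = 3^2*47^1*197^1  *  66889^1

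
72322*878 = 63498716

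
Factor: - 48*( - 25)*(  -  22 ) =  - 2^5*3^1*5^2*11^1 = - 26400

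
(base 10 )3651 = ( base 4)321003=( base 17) cad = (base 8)7103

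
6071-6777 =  - 706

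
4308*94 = 404952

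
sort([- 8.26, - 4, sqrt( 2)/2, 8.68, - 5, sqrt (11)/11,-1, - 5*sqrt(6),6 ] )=[-5 * sqrt (6 ), - 8.26, - 5, - 4, - 1 , sqrt( 11)/11 , sqrt ( 2)/2 , 6,8.68 ]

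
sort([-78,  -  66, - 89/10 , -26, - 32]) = [-78, - 66, - 32, - 26, - 89/10]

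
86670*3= 260010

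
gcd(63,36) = 9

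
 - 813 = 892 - 1705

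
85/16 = 5+5/16 = 5.31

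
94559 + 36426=130985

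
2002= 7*286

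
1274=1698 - 424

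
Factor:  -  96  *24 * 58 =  - 2^9 * 3^2*29^1 = - 133632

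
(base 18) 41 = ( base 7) 133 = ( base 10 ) 73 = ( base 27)2j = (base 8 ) 111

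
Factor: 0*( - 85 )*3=0^1=0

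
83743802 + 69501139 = 153244941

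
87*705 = 61335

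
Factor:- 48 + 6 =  - 42=- 2^1*3^1*7^1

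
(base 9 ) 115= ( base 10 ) 95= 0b1011111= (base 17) 5A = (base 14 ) 6B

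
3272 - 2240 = 1032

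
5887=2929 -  - 2958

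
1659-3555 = - 1896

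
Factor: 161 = 7^1 * 23^1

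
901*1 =901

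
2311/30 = 77+1/30 = 77.03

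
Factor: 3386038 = 2^1*643^1*2633^1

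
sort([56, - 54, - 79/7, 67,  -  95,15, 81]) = [ - 95, - 54, - 79/7, 15, 56, 67, 81]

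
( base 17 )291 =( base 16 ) 2dc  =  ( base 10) 732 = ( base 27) 103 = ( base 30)oc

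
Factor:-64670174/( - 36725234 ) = 32335087/18362617 = 7^( - 1)*13^( - 1 )*29^1*797^1* 1399^1*201787^ ( - 1 ) 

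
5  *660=3300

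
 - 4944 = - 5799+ 855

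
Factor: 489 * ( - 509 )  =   - 248901 = - 3^1 * 163^1*509^1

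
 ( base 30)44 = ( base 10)124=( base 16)7C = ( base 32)3s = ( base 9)147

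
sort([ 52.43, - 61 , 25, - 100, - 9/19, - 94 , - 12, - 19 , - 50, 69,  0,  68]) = [  -  100 ,  -  94 , - 61, - 50, - 19, - 12, - 9/19,0 , 25,  52.43 , 68, 69]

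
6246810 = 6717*930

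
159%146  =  13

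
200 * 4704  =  940800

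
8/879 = 8/879 =0.01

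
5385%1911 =1563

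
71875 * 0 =0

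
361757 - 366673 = - 4916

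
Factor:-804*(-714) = 574056=2^3*3^2*7^1*17^1 *67^1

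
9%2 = 1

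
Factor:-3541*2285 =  -5^1*457^1*3541^1  =  - 8091185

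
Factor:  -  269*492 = - 2^2 * 3^1*41^1*269^1= - 132348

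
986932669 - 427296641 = 559636028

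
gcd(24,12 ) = 12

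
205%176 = 29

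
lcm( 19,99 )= 1881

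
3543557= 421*8417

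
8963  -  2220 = 6743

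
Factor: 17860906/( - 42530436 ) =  - 2^ (- 1 )*3^( - 2)*7^1*13^ (- 1)*19^( - 1 )*4783^ ( - 1)*1275779^1 = - 8930453/21265218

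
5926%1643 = 997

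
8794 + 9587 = 18381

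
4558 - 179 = 4379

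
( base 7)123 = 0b1000010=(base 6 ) 150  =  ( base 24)2i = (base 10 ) 66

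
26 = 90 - 64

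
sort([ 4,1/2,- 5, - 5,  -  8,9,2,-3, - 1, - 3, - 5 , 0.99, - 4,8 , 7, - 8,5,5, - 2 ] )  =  [ - 8,  -  8, - 5 , - 5, - 5,- 4, - 3, - 3 ,-2, - 1, 1/2, 0.99, 2,  4,5,5, 7,8,9]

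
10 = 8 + 2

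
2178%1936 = 242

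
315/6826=315/6826 = 0.05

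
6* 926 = 5556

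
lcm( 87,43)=3741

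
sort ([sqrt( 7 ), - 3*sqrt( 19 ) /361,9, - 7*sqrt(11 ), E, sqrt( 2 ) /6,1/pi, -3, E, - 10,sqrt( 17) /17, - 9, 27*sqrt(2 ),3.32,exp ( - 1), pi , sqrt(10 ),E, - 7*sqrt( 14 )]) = [ - 7*sqrt(14) , - 7*sqrt( 11),- 10,  -  9, - 3, - 3*sqrt(19 ) /361, sqrt(2)/6, sqrt( 17)/17 , 1/pi,exp( - 1 ), sqrt (7), E, E, E,pi,  sqrt(10), 3.32 , 9,  27*sqrt(2)] 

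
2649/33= 883/11 = 80.27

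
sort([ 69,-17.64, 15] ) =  [-17.64,15,69] 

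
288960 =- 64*( - 4515 )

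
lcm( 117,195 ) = 585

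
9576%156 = 60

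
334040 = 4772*70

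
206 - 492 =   -  286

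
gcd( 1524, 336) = 12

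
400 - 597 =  - 197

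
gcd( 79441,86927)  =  1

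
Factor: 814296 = 2^3*3^1*7^1*37^1*131^1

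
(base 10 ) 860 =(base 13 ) 512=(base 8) 1534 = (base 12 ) 5b8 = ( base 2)1101011100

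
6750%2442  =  1866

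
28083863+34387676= 62471539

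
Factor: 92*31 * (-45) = -2^2* 3^2*5^1 *23^1 * 31^1 = - 128340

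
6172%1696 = 1084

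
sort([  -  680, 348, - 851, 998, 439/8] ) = [  -  851,-680, 439/8, 348, 998 ] 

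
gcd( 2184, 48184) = 8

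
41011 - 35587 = 5424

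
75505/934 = 75505/934 = 80.84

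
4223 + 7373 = 11596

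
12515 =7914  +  4601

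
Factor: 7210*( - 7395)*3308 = - 176375778600 = - 2^3*3^1 * 5^2*7^1*17^1*29^1*103^1*827^1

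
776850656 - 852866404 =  - 76015748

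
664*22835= 15162440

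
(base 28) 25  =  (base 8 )75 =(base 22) 2H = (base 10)61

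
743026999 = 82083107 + 660943892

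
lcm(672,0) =0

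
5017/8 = 5017/8 = 627.12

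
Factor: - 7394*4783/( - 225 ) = 2^1*3^( - 2)*5^ ( - 2 ) * 3697^1*4783^1 = 35365502/225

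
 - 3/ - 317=3/317=0.01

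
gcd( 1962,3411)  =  9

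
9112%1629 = 967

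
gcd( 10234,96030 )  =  2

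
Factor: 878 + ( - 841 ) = 37 =37^1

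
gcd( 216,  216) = 216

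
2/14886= 1/7443 = 0.00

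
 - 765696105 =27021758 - 792717863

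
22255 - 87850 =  - 65595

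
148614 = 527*282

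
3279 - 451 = 2828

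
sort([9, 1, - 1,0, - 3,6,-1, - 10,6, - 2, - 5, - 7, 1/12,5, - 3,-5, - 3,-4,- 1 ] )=[ - 10, - 7,- 5, - 5, - 4, - 3 , - 3, - 3 , - 2, - 1, - 1, - 1,0,1/12,1,5 , 6,6, 9] 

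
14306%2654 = 1036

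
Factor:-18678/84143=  - 2^1 * 3^1 *11^1*283^1 * 84143^ (-1) 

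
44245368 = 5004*8842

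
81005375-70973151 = 10032224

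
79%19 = 3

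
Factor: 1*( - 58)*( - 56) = 3248 = 2^4*7^1* 29^1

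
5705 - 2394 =3311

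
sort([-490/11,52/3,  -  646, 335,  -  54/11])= [-646, - 490/11,-54/11,52/3, 335 ] 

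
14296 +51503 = 65799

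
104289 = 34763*3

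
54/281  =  54/281= 0.19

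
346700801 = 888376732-541675931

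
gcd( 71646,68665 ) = 1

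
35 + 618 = 653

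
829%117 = 10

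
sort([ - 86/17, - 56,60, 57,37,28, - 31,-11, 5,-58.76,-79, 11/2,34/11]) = [ - 79, - 58.76, - 56, - 31, - 11, - 86/17,34/11, 5,11/2, 28 , 37,57 , 60 ] 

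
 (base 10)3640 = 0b111000111000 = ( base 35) 2Y0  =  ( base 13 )1870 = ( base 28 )4I0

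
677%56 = 5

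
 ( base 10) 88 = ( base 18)4G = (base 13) 6a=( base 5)323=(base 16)58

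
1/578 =1/578 = 0.00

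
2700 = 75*36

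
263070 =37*7110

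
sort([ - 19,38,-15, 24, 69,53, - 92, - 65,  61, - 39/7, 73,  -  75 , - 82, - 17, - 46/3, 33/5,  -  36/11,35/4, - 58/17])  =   [ - 92, -82, - 75  , - 65 ,-19,-17,- 46/3, - 15, - 39/7,- 58/17, - 36/11,33/5,35/4,24, 38 , 53,61,69,73 ]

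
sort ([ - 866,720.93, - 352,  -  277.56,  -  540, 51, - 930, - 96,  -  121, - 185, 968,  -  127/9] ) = [ - 930, - 866,  -  540,  -  352, -277.56, -185 , - 121, - 96 ,-127/9, 51,720.93,968]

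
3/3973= 3/3973= 0.00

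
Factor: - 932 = -2^2*233^1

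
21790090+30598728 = 52388818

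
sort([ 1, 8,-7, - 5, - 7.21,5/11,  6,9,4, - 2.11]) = [ - 7.21,-7, - 5, - 2.11, 5/11, 1,4,  6,8,9]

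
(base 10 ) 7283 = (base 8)16163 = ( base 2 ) 1110001110011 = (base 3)100222202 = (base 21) gah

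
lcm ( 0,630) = 0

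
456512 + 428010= 884522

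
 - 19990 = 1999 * (  -  10)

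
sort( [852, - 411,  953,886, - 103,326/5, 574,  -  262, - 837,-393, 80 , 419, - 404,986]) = [ - 837, - 411,  -  404, - 393, - 262, - 103,326/5, 80, 419,574, 852, 886, 953, 986]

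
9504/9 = 1056 = 1056.00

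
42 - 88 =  - 46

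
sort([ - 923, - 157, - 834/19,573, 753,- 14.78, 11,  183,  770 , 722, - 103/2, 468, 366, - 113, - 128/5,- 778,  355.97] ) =[-923,-778,-157 , - 113,- 103/2, - 834/19, - 128/5,- 14.78,  11,183,  355.97,366,468,573,  722,  753,770]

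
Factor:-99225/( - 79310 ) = 2^( - 1)*3^4*5^1 * 7^1* 11^( - 1 ) *103^(-1)  =  2835/2266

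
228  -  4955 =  - 4727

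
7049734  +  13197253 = 20246987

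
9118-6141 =2977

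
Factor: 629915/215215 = 7^( - 1 )*43^( - 1 ) * 881^1 =881/301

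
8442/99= 85 + 3/11  =  85.27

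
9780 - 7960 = 1820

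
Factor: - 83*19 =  - 1577  =  - 19^1*83^1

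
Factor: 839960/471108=2^1*3^( - 1 )* 5^1*23^1 * 43^( - 1) = 230/129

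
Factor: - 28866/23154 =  - 283/227 = - 227^( - 1)*283^1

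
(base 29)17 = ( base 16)24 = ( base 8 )44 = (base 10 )36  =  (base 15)26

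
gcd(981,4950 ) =9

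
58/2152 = 29/1076=0.03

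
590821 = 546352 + 44469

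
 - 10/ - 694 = 5/347 = 0.01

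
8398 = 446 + 7952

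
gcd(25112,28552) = 344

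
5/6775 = 1/1355 = 0.00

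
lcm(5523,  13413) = 93891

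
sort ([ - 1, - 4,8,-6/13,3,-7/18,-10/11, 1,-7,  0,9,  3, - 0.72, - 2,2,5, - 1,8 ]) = [ - 7 , - 4, - 2, - 1, - 1, - 10/11,-0.72, - 6/13, - 7/18, 0,1,2 , 3, 3,5, 8,8,9]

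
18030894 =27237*662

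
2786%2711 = 75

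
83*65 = 5395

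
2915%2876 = 39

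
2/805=2/805= 0.00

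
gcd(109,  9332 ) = 1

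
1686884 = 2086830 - 399946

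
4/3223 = 4/3223 = 0.00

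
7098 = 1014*7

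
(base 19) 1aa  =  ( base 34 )gh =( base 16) 231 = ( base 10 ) 561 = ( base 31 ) i3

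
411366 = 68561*6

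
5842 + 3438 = 9280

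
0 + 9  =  9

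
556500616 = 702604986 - 146104370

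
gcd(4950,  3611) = 1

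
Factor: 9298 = 2^1*4649^1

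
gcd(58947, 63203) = 7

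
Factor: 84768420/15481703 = 2^2*3^1  *5^1 * 11^1*211^( -1 ) * 239^( - 1 )*307^(- 1 )*128437^1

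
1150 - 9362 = -8212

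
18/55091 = 18/55091 = 0.00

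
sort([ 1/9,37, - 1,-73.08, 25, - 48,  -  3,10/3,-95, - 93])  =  [ - 95 , - 93, - 73.08,- 48, - 3, - 1,  1/9,10/3 , 25,  37 ] 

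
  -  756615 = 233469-990084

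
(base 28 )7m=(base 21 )a8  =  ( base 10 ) 218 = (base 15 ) E8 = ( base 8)332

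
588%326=262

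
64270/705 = 91 + 23/141 = 91.16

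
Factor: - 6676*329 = - 2^2*7^1*47^1*1669^1 = - 2196404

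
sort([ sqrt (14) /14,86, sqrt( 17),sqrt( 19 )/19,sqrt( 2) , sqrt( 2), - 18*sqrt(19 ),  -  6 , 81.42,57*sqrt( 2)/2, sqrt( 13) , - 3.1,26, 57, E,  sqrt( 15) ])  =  [ - 18*sqrt( 19),-6,-3.1 , sqrt(  19 ) /19,  sqrt( 14)/14, sqrt(2 ), sqrt( 2),E, sqrt( 13), sqrt (15), sqrt( 17 ), 26, 57*sqrt( 2)/2,  57,81.42, 86]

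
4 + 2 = 6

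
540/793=540/793 = 0.68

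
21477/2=10738+ 1/2  =  10738.50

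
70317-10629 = 59688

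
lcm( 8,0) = 0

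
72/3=24 =24.00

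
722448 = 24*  30102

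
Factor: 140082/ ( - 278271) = - 2^1*3^( - 1 )*7^( - 2 )*37^1 = - 74/147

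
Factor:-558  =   - 2^1*3^2*31^1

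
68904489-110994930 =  - 42090441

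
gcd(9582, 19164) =9582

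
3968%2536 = 1432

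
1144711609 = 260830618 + 883880991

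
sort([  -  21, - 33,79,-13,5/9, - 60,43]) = [ - 60,-33, - 21,-13,5/9,43,  79 ]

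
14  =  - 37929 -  - 37943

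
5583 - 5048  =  535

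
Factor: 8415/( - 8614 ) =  - 2^( - 1)*3^2*5^1*11^1*17^1*59^(-1)*73^( - 1) 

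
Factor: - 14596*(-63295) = 923853820 = 2^2*5^1*41^1*89^1*12659^1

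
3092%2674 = 418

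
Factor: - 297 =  - 3^3*11^1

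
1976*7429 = 14679704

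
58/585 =58/585 = 0.10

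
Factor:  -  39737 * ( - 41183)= 79^1*503^1*41183^1 = 1636488871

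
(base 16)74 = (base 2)1110100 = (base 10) 116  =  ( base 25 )4g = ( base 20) 5G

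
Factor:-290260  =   - 2^2*  5^1*23^1 *631^1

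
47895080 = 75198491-27303411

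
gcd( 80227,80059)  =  7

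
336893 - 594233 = -257340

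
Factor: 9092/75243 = 2^2*3^( - 1)*7^( - 1 ) * 2273^1*3583^(-1 ) 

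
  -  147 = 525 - 672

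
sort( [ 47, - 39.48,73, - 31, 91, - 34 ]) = [ - 39.48, - 34, - 31, 47,73, 91]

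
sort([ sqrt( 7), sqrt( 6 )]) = [ sqrt (6 ),sqrt ( 7)] 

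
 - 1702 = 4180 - 5882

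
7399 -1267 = 6132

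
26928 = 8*3366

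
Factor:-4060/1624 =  -2^ (-1)*5^1 = - 5/2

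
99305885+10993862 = 110299747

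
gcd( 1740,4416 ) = 12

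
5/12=5/12 = 0.42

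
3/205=3/205 =0.01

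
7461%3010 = 1441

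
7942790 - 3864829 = 4077961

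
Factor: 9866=2^1*4933^1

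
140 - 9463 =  - 9323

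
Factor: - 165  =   - 3^1*5^1*11^1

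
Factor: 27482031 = 3^3*43^1*23671^1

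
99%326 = 99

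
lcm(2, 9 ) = 18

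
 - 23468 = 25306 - 48774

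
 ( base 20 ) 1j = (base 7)54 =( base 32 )17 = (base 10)39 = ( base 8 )47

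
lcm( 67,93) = 6231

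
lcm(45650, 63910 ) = 319550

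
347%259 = 88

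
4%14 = 4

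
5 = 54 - 49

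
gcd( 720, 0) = 720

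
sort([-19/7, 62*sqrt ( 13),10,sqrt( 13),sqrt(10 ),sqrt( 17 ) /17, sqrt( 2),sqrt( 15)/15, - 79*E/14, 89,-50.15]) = [ - 50.15,-79 * E/14,-19/7, sqrt(17) /17,  sqrt( 15 ) /15,sqrt( 2),sqrt( 10 ), sqrt( 13),10,89, 62*sqrt ( 13 )]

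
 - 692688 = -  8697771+8005083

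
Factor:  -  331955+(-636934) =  - 968889   =  - 3^1*322963^1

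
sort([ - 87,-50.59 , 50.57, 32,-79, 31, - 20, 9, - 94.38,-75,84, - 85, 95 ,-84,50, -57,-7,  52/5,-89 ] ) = [ - 94.38,- 89, - 87,- 85 ,  -  84,-79, - 75, - 57, - 50.59,-20, -7,9,52/5, 31, 32, 50, 50.57, 84,95 ] 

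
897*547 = 490659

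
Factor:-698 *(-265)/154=92485/77 =5^1*7^ (-1 )*11^ ( - 1)*53^1 * 349^1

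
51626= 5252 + 46374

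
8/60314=4/30157 =0.00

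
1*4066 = 4066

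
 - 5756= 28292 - 34048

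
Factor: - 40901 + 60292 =19391^1 = 19391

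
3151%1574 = 3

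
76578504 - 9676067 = 66902437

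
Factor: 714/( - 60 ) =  - 2^( - 1)*5^(-1 )*7^1 * 17^1 = - 119/10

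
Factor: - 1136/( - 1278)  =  2^3*3^ ( - 2 ) = 8/9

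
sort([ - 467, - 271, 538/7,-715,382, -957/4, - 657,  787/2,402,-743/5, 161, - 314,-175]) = [ -715,-657,-467, - 314, - 271, - 957/4 , - 175, - 743/5,538/7,161, 382, 787/2, 402 ] 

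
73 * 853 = 62269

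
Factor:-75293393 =  -  7^1*1483^1*7253^1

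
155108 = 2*77554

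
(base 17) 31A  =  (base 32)ru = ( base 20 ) 24e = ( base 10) 894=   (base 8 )1576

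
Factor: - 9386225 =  - 5^2 * 375449^1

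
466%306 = 160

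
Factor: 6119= 29^1*211^1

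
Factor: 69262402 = 2^1*11^1 *3148291^1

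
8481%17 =15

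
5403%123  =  114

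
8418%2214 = 1776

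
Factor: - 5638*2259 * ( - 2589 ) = 2^1*3^3*251^1 * 863^1 *2819^1 = 32974130538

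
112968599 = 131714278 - 18745679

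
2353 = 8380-6027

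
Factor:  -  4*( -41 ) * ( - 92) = -2^4*23^1*41^1 = - 15088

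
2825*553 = 1562225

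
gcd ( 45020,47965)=5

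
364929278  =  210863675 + 154065603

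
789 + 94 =883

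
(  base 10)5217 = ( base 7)21132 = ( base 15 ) 182C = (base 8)12141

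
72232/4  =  18058 = 18058.00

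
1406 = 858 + 548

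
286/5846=143/2923  =  0.05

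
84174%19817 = 4906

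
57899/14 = 4135  +  9/14 = 4135.64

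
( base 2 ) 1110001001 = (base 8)1611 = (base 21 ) 212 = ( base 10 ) 905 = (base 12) 635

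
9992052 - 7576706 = 2415346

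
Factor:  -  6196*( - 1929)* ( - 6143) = - 2^2*3^1*643^1*1549^1 * 6143^1= - 73421652012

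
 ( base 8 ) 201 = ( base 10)129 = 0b10000001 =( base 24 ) 59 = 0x81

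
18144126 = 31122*583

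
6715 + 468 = 7183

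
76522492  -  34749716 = 41772776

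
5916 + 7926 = 13842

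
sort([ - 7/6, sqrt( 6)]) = [ - 7/6,  sqrt( 6)] 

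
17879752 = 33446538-15566786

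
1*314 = 314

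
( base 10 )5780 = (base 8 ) 13224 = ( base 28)7AC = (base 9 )7832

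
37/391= 37/391 = 0.09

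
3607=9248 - 5641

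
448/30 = 224/15 =14.93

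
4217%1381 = 74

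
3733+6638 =10371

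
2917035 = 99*29465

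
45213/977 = 45213/977 = 46.28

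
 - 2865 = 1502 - 4367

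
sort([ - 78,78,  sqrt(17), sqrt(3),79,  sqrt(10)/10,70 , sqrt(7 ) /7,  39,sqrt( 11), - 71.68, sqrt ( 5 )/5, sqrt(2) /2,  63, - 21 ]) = [ - 78, - 71.68, - 21, sqrt( 10) /10, sqrt( 7) /7,  sqrt(5 ) /5, sqrt ( 2) /2,  sqrt(3),sqrt( 11), sqrt(17),39,  63,70,78, 79 ] 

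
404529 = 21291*19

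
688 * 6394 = 4399072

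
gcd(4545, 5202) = 9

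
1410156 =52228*27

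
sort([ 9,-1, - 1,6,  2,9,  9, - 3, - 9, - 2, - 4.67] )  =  [ - 9, - 4.67, - 3,  -  2, - 1, - 1,2,6,9,9 , 9]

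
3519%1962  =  1557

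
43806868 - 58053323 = -14246455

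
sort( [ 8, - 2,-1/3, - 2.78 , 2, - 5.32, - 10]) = [-10, - 5.32, - 2.78,-2,-1/3,  2,8]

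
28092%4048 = 3804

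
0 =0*715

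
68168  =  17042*4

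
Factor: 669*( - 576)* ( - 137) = 52792128=2^6*3^3*137^1*223^1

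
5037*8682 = 43731234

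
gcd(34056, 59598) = 8514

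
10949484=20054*546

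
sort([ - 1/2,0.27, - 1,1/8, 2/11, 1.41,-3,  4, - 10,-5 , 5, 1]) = [ - 10, - 5, - 3, - 1,-1/2, 1/8,2/11, 0.27, 1, 1.41, 4,5 ] 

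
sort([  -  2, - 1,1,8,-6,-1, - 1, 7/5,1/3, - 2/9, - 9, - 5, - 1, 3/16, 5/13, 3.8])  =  [ - 9, -6,-5 ,-2, - 1, - 1, - 1, - 1 ,  -  2/9 , 3/16  ,  1/3, 5/13,  1, 7/5,  3.8,8]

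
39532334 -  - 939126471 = 978658805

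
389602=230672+158930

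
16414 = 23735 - 7321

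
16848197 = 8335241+8512956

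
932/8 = 116 + 1/2  =  116.50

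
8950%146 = 44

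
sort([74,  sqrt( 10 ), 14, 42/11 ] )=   [ sqrt(10 ), 42/11, 14, 74]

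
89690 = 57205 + 32485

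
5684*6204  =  35263536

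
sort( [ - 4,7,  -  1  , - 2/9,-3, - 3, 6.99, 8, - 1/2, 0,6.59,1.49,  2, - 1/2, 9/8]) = [ - 4 , - 3, - 3, - 1, - 1/2,  -  1/2, -2/9,  0, 9/8 , 1.49,2, 6.59,6.99, 7, 8]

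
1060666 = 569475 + 491191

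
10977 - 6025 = 4952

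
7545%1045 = 230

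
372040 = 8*46505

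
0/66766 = 0 =0.00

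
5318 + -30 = 5288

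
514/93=514/93 = 5.53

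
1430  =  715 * 2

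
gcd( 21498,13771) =1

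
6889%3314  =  261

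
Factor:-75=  - 3^1*5^2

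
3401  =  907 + 2494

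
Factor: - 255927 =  - 3^1*7^2*1741^1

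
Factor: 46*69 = 2^1*3^1 * 23^2 = 3174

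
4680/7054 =2340/3527 = 0.66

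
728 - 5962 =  - 5234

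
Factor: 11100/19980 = 3^( - 2)*5^1= 5/9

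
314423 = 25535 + 288888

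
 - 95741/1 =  - 95741 = -95741.00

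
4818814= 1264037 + 3554777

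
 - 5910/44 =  - 2955/22 = - 134.32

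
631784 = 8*78973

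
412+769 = 1181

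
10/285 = 2/57 = 0.04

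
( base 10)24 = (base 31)o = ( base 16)18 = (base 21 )13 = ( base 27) O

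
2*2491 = 4982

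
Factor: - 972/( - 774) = 2^1 *3^3*43^(-1) =54/43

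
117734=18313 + 99421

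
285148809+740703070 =1025851879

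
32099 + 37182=69281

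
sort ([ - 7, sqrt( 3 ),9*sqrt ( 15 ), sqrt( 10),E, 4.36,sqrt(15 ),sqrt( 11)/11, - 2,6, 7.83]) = [-7,-2, sqrt(11 )/11, sqrt(3),E, sqrt( 10),sqrt( 15 ),  4.36,6,7.83,9* sqrt(15)]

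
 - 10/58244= - 1  +  29117/29122 = - 0.00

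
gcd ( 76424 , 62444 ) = 932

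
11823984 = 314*37656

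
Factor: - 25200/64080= -5^1*7^1*89^( - 1) = - 35/89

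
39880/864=46 + 17/108 = 46.16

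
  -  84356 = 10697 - 95053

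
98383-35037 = 63346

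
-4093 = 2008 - 6101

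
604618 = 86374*7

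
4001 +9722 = 13723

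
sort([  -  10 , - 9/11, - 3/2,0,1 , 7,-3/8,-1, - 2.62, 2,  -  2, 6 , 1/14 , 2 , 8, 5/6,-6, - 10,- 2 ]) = [ - 10,-10 , - 6, - 2.62 ,- 2,-2 ,-3/2,-1 ,-9/11, - 3/8,0, 1/14,5/6  ,  1, 2,2, 6, 7,8]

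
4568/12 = 380 + 2/3 =380.67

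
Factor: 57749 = 17^1*43^1* 79^1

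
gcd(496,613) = 1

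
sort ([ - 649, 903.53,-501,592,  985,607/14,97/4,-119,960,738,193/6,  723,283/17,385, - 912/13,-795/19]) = [- 649,-501,- 119,  -  912/13,-795/19,283/17,97/4, 193/6 , 607/14, 385,592, 723 , 738,  903.53,960,  985]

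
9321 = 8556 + 765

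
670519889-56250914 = 614268975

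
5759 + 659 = 6418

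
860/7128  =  215/1782 = 0.12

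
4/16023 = 4/16023 = 0.00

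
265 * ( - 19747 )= - 5232955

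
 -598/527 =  - 2 + 456/527 = - 1.13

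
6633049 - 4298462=2334587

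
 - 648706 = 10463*(-62)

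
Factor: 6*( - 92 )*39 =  - 2^3*3^2*13^1*23^1 =- 21528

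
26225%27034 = 26225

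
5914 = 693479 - 687565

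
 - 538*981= - 527778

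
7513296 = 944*7959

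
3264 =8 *408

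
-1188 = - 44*27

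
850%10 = 0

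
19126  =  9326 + 9800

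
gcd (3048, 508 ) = 508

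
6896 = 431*16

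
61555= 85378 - 23823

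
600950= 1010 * 595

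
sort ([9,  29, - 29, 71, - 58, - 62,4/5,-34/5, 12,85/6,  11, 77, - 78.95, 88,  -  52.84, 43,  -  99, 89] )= [ - 99, - 78.95 , - 62, - 58, - 52.84, - 29, - 34/5,4/5, 9, 11, 12, 85/6, 29,43, 71, 77, 88, 89] 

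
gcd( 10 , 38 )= 2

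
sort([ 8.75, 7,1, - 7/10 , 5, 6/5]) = [ - 7/10, 1,  6/5,5, 7, 8.75]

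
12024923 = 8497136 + 3527787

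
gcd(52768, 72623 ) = 1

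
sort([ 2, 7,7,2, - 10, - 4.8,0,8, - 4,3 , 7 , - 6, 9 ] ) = [ - 10, - 6,- 4.8 , - 4, 0,2, 2, 3, 7, 7, 7, 8 , 9 ] 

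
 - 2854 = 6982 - 9836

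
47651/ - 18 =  - 2648 + 13/18 =- 2647.28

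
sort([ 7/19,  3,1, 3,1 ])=[7/19,1,  1,3, 3] 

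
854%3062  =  854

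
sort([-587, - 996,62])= [-996, - 587, 62 ]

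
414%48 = 30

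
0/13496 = 0 = 0.00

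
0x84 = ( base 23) 5H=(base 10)132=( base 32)44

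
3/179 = 3/179 =0.02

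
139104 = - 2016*( - 69)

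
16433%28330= 16433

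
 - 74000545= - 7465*9913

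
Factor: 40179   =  3^1*59^1 * 227^1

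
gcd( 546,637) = 91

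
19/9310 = 1/490=0.00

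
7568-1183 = 6385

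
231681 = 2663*87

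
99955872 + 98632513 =198588385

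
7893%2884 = 2125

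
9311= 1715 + 7596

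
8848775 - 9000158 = -151383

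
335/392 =335/392= 0.85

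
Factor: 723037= 7^1*103291^1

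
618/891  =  206/297 =0.69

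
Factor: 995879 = 809^1* 1231^1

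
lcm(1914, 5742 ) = 5742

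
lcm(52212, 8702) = 52212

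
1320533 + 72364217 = 73684750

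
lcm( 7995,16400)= 639600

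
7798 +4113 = 11911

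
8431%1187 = 122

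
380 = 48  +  332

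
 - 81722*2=- 163444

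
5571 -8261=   -  2690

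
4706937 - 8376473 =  - 3669536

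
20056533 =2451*8183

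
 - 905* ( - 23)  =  20815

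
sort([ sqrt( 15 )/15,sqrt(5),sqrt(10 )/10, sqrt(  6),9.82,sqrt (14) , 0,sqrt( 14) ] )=[0,sqrt(15) /15,sqrt (10)/10,sqrt (5 ) , sqrt( 6),sqrt(14),sqrt (14), 9.82 ] 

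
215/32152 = 215/32152 = 0.01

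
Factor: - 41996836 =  - 2^2*7^1*631^1*2377^1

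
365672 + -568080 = - 202408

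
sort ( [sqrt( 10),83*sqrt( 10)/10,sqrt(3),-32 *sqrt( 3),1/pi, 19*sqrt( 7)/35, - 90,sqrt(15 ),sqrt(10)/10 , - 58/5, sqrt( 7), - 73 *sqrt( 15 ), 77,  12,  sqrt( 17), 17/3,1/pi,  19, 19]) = [- 73 * sqrt( 15 ), - 90 , - 32*sqrt( 3), - 58/5,sqrt(10)/10,1/pi , 1/pi,19  *  sqrt( 7)/35,  sqrt( 3), sqrt( 7), sqrt( 10 ),sqrt( 15),sqrt(17),17/3, 12,19,19,83*sqrt (10) /10,77] 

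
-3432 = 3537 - 6969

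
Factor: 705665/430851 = 3^( - 1)*5^1*107^1*1319^1 *143617^( - 1 ) 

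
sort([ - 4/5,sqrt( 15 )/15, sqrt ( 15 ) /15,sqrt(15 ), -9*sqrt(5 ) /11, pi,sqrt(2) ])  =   [ - 9*  sqrt(5)/11 , - 4/5 , sqrt(15)/15, sqrt( 15)/15,  sqrt(2 ),pi,sqrt( 15 ) ]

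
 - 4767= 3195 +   -  7962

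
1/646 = 1/646 = 0.00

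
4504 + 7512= 12016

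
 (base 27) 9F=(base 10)258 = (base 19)DB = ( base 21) c6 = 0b100000010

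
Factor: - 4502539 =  -4502539^1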